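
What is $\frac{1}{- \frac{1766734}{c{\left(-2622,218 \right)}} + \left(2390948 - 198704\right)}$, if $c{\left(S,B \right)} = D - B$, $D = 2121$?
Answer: $\frac{1903}{4170073598} \approx 4.5635 \cdot 10^{-7}$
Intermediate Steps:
$c{\left(S,B \right)} = 2121 - B$
$\frac{1}{- \frac{1766734}{c{\left(-2622,218 \right)}} + \left(2390948 - 198704\right)} = \frac{1}{- \frac{1766734}{2121 - 218} + \left(2390948 - 198704\right)} = \frac{1}{- \frac{1766734}{1903} + 2192244} = \frac{1}{\frac{4170073598}{1903}} = \frac{1903}{4170073598}$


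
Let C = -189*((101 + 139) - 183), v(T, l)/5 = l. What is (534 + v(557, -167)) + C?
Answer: -11074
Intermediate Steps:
v(T, l) = 5*l
C = -10773 (C = -189*(240 - 183) = -189*57 = -10773)
(534 + v(557, -167)) + C = (534 + 5*(-167)) - 10773 = (534 - 835) - 10773 = -301 - 10773 = -11074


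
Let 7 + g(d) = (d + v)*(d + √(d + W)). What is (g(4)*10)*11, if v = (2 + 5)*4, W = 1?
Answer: 13310 + 3520*√5 ≈ 21181.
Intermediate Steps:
v = 28 (v = 7*4 = 28)
g(d) = -7 + (28 + d)*(d + √(1 + d)) (g(d) = -7 + (d + 28)*(d + √(d + 1)) = -7 + (28 + d)*(d + √(1 + d)))
(g(4)*10)*11 = ((-7 + 4² + 28*4 + 28*√(1 + 4) + 4*√(1 + 4))*10)*11 = ((-7 + 16 + 112 + 28*√5 + 4*√5)*10)*11 = ((121 + 32*√5)*10)*11 = (1210 + 320*√5)*11 = 13310 + 3520*√5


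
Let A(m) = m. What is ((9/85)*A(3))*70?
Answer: 378/17 ≈ 22.235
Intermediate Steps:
((9/85)*A(3))*70 = ((9/85)*3)*70 = (27/85)*70 = 378/17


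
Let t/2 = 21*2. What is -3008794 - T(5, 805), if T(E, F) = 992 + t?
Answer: -3009870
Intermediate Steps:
t = 84 (t = 2*(21*2) = 2*42 = 84)
T(E, F) = 1076 (T(E, F) = 992 + 84 = 1076)
-3008794 - T(5, 805) = -3008794 - 1*1076 = -3008794 - 1076 = -3009870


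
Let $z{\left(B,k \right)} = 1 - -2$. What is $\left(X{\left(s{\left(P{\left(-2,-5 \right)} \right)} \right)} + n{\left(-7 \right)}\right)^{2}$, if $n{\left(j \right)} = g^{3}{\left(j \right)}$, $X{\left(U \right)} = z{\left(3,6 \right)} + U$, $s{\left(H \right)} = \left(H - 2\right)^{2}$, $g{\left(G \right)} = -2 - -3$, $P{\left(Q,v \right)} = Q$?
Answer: $400$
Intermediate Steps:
$g{\left(G \right)} = 1$ ($g{\left(G \right)} = -2 + 3 = 1$)
$z{\left(B,k \right)} = 3$ ($z{\left(B,k \right)} = 1 + 2 = 3$)
$s{\left(H \right)} = \left(-2 + H\right)^{2}$
$X{\left(U \right)} = 3 + U$
$n{\left(j \right)} = 1$ ($n{\left(j \right)} = 1^{3} = 1$)
$\left(X{\left(s{\left(P{\left(-2,-5 \right)} \right)} \right)} + n{\left(-7 \right)}\right)^{2} = \left(\left(3 + \left(-2 - 2\right)^{2}\right) + 1\right)^{2} = \left(\left(3 + \left(-4\right)^{2}\right) + 1\right)^{2} = \left(\left(3 + 16\right) + 1\right)^{2} = \left(19 + 1\right)^{2} = 20^{2} = 400$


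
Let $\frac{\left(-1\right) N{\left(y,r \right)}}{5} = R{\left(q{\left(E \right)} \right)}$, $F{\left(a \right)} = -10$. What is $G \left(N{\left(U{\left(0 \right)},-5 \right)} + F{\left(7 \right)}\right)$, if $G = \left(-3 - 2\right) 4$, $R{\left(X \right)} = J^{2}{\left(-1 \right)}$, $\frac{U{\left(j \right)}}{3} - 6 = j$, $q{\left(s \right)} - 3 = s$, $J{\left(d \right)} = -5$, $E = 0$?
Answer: $2700$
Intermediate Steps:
$q{\left(s \right)} = 3 + s$
$U{\left(j \right)} = 18 + 3 j$
$R{\left(X \right)} = 25$ ($R{\left(X \right)} = \left(-5\right)^{2} = 25$)
$N{\left(y,r \right)} = -125$ ($N{\left(y,r \right)} = \left(-5\right) 25 = -125$)
$G = -20$ ($G = \left(-5\right) 4 = -20$)
$G \left(N{\left(U{\left(0 \right)},-5 \right)} + F{\left(7 \right)}\right) = - 20 \left(-125 - 10\right) = \left(-20\right) \left(-135\right) = 2700$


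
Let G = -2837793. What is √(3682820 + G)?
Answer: √845027 ≈ 919.25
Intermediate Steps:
√(3682820 + G) = √(3682820 - 2837793) = √845027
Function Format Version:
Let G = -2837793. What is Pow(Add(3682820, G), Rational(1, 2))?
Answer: Pow(845027, Rational(1, 2)) ≈ 919.25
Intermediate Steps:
Pow(Add(3682820, G), Rational(1, 2)) = Pow(Add(3682820, -2837793), Rational(1, 2)) = Pow(845027, Rational(1, 2))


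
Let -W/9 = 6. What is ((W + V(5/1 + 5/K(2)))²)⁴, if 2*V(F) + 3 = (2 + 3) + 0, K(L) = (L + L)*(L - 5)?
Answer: 62259690411361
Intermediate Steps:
W = -54 (W = -9*6 = -54)
K(L) = 2*L*(-5 + L) (K(L) = (2*L)*(-5 + L) = 2*L*(-5 + L))
V(F) = 1 (V(F) = -3/2 + ((2 + 3) + 0)/2 = -3/2 + (5 + 0)/2 = -3/2 + (½)*5 = -3/2 + 5/2 = 1)
((W + V(5/1 + 5/K(2)))²)⁴ = ((-54 + 1)²)⁴ = ((-53)²)⁴ = 2809⁴ = 62259690411361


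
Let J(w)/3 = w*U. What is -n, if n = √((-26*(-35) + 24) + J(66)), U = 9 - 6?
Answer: -2*√382 ≈ -39.090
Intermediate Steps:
U = 3
J(w) = 9*w (J(w) = 3*(w*3) = 3*(3*w) = 9*w)
n = 2*√382 (n = √((-26*(-35) + 24) + 9*66) = √((910 + 24) + 594) = √(934 + 594) = √1528 = 2*√382 ≈ 39.090)
-n = -2*√382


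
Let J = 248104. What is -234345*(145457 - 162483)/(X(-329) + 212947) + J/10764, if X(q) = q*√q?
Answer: 54505282988427839/2907691884279 + 31254670765*I*√329/1080524669 ≈ 18745.0 + 524.66*I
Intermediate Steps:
X(q) = q^(3/2)
-234345*(145457 - 162483)/(X(-329) + 212947) + J/10764 = -234345*(145457 - 162483)/((-329)^(3/2) + 212947) + 248104/10764 = -234345*(-17026/(-329*I*√329 + 212947)) + 248104*(1/10764) = -234345*(-17026/(212947 - 329*I*√329)) + 62026/2691 = -234345/(-212947/17026 + 329*I*√329/17026) + 62026/2691 = 62026/2691 - 234345/(-212947/17026 + 329*I*√329/17026)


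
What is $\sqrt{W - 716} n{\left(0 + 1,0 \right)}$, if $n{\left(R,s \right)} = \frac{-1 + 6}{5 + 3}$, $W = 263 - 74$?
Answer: $\frac{5 i \sqrt{527}}{8} \approx 14.348 i$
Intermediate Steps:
$W = 189$ ($W = 263 - 74 = 189$)
$n{\left(R,s \right)} = \frac{5}{8}$
$\sqrt{W - 716} n{\left(0 + 1,0 \right)} = \sqrt{189 - 716} \cdot \frac{5}{8} = \sqrt{-527} \cdot \frac{5}{8} = i \sqrt{527} \cdot \frac{5}{8} = \frac{5 i \sqrt{527}}{8}$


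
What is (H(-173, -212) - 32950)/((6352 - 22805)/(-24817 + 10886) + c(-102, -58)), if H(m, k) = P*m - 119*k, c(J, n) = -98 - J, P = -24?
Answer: -2368270/3437 ≈ -689.05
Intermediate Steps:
H(m, k) = -119*k - 24*m (H(m, k) = -24*m - 119*k = -119*k - 24*m)
(H(-173, -212) - 32950)/((6352 - 22805)/(-24817 + 10886) + c(-102, -58)) = ((-119*(-212) - 24*(-173)) - 32950)/((6352 - 22805)/(-24817 + 10886) + (-98 - 1*(-102))) = ((25228 + 4152) - 32950)/(-16453/(-13931) + (-98 + 102)) = (29380 - 32950)/(-16453*(-1/13931) + 4) = -3570/(16453/13931 + 4) = -3570/72177/13931 = -3570*13931/72177 = -2368270/3437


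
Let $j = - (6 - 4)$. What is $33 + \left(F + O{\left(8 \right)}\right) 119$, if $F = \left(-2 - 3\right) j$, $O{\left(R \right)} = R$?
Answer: $2175$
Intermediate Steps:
$j = -2$ ($j = \left(-1\right) 2 = -2$)
$F = 10$ ($F = \left(-2 - 3\right) \left(-2\right) = \left(-5\right) \left(-2\right) = 10$)
$33 + \left(F + O{\left(8 \right)}\right) 119 = 33 + \left(10 + 8\right) 119 = 33 + 18 \cdot 119 = 33 + 2142 = 2175$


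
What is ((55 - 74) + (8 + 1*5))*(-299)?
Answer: 1794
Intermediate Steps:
((55 - 74) + (8 + 1*5))*(-299) = (-19 + (8 + 5))*(-299) = (-19 + 13)*(-299) = -6*(-299) = 1794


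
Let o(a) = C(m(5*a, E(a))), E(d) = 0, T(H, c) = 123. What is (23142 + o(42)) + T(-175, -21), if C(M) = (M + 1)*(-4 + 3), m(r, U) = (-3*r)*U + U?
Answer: 23264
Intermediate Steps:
m(r, U) = U - 3*U*r (m(r, U) = -3*U*r + U = U - 3*U*r)
C(M) = -1 - M (C(M) = (1 + M)*(-1) = -1 - M)
o(a) = -1 (o(a) = -1 - 0*(1 - 15*a) = -1 - 1*0 = -1 + 0 = -1)
(23142 + o(42)) + T(-175, -21) = (23142 - 1) + 123 = 23141 + 123 = 23264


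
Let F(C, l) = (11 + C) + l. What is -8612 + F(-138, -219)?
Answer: -8958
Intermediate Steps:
F(C, l) = 11 + C + l
-8612 + F(-138, -219) = -8612 + (11 - 138 - 219) = -8612 - 346 = -8958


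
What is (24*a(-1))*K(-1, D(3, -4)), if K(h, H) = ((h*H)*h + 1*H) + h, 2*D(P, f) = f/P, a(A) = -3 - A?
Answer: 112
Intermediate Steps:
D(P, f) = f/(2*P) (D(P, f) = (f/P)/2 = f/(2*P))
K(h, H) = H + h + H*h² (K(h, H) = ((H*h)*h + H) + h = (H*h² + H) + h = (H + H*h²) + h = H + h + H*h²)
(24*a(-1))*K(-1, D(3, -4)) = (24*(-3 - 1*(-1)))*((½)*(-4)/3 - 1 + ((½)*(-4)/3)*(-1)²) = (24*(-3 + 1))*((½)*(-4)*(⅓) - 1 + ((½)*(-4)*(⅓))*1) = (24*(-2))*(-⅔ - 1 - ⅔*1) = -48*(-⅔ - 1 - ⅔) = -48*(-7/3) = 112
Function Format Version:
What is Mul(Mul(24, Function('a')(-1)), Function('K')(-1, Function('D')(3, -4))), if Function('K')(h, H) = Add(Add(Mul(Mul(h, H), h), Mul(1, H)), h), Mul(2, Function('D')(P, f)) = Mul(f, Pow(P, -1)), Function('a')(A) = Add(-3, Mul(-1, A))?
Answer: 112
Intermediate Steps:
Function('D')(P, f) = Mul(Rational(1, 2), f, Pow(P, -1)) (Function('D')(P, f) = Mul(Rational(1, 2), Mul(f, Pow(P, -1))) = Mul(Rational(1, 2), f, Pow(P, -1)))
Function('K')(h, H) = Add(H, h, Mul(H, Pow(h, 2))) (Function('K')(h, H) = Add(Add(Mul(Mul(H, h), h), H), h) = Add(Add(Mul(H, Pow(h, 2)), H), h) = Add(Add(H, Mul(H, Pow(h, 2))), h) = Add(H, h, Mul(H, Pow(h, 2))))
Mul(Mul(24, Function('a')(-1)), Function('K')(-1, Function('D')(3, -4))) = Mul(Mul(24, Add(-3, Mul(-1, -1))), Add(Mul(Rational(1, 2), -4, Pow(3, -1)), -1, Mul(Mul(Rational(1, 2), -4, Pow(3, -1)), Pow(-1, 2)))) = Mul(Mul(24, Add(-3, 1)), Add(Mul(Rational(1, 2), -4, Rational(1, 3)), -1, Mul(Mul(Rational(1, 2), -4, Rational(1, 3)), 1))) = Mul(Mul(24, -2), Add(Rational(-2, 3), -1, Mul(Rational(-2, 3), 1))) = Mul(-48, Add(Rational(-2, 3), -1, Rational(-2, 3))) = Mul(-48, Rational(-7, 3)) = 112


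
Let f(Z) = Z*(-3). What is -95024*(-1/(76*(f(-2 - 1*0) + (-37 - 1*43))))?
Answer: -11878/703 ≈ -16.896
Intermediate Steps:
f(Z) = -3*Z
-95024*(-1/(76*(f(-2 - 1*0) + (-37 - 1*43)))) = -95024*(-1/(76*(-3*(-2 - 1*0) + (-37 - 1*43)))) = -95024*(-1/(76*(-3*(-2 + 0) + (-37 - 43)))) = -95024*(-1/(76*(-3*(-2) - 80))) = -95024*(-1/(76*(6 - 80))) = -95024/((-74*(-76))) = -95024/5624 = -95024*1/5624 = -11878/703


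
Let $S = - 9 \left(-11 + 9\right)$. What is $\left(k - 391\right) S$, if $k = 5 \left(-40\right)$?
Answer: $-10638$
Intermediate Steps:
$k = -200$
$S = 18$ ($S = \left(-9\right) \left(-2\right) = 18$)
$\left(k - 391\right) S = \left(-200 - 391\right) 18 = \left(-591\right) 18 = -10638$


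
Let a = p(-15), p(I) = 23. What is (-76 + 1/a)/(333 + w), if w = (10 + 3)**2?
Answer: -1747/11546 ≈ -0.15131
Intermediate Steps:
a = 23
w = 169 (w = 13**2 = 169)
(-76 + 1/a)/(333 + w) = (-76 + 1/23)/(333 + 169) = (-76 + 1/23)/502 = -1747/23*1/502 = -1747/11546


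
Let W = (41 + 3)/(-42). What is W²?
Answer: 484/441 ≈ 1.0975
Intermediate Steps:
W = -22/21 (W = 44*(-1/42) = -22/21 ≈ -1.0476)
W² = (-22/21)² = 484/441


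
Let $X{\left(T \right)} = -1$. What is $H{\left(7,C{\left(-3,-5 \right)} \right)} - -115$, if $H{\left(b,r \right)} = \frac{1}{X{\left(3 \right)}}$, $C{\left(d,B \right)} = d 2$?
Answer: $114$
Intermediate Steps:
$C{\left(d,B \right)} = 2 d$
$H{\left(b,r \right)} = -1$ ($H{\left(b,r \right)} = \frac{1}{-1} = -1$)
$H{\left(7,C{\left(-3,-5 \right)} \right)} - -115 = -1 - -115 = -1 + 115 = 114$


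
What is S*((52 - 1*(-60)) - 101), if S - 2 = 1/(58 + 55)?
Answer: 2497/113 ≈ 22.097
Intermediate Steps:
S = 227/113 (S = 2 + 1/(58 + 55) = 2 + 1/113 = 227/113 ≈ 2.0089)
S*((52 - 1*(-60)) - 101) = 227*((52 - 1*(-60)) - 101)/113 = 227*((52 + 60) - 101)/113 = 227*(112 - 101)/113 = (227/113)*11 = 2497/113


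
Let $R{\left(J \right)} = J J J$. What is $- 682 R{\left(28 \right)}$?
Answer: $-14971264$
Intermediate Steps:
$R{\left(J \right)} = J^{3}$ ($R{\left(J \right)} = J^{2} J = J^{3}$)
$- 682 R{\left(28 \right)} = - 682 \cdot 28^{3} = \left(-682\right) 21952 = -14971264$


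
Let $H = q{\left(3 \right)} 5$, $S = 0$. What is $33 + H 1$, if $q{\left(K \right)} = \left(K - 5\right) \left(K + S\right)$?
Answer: $3$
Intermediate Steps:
$q{\left(K \right)} = K \left(-5 + K\right)$ ($q{\left(K \right)} = \left(K - 5\right) \left(K + 0\right) = \left(-5 + K\right) K = K \left(-5 + K\right)$)
$H = -30$ ($H = 3 \left(-5 + 3\right) 5 = 3 \left(-2\right) 5 = \left(-6\right) 5 = -30$)
$33 + H 1 = 33 - 30 = 3$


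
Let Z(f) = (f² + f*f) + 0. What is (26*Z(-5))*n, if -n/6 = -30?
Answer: 234000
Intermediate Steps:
n = 180 (n = -6*(-30) = 180)
Z(f) = 2*f² (Z(f) = (f² + f²) + 0 = 2*f² + 0 = 2*f²)
(26*Z(-5))*n = (26*(2*(-5)²))*180 = (26*(2*25))*180 = (26*50)*180 = 1300*180 = 234000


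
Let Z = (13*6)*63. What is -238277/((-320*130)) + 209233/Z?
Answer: 379807153/7862400 ≈ 48.307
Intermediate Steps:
Z = 4914 (Z = 78*63 = 4914)
-238277/((-320*130)) + 209233/Z = -238277/((-320*130)) + 209233/4914 = -238277/(-41600) + 209233*(1/4914) = -238277*(-1/41600) + 209233/4914 = 18329/3200 + 209233/4914 = 379807153/7862400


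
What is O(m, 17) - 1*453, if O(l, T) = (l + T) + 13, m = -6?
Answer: -429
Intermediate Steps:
O(l, T) = 13 + T + l (O(l, T) = (T + l) + 13 = 13 + T + l)
O(m, 17) - 1*453 = (13 + 17 - 6) - 1*453 = 24 - 453 = -429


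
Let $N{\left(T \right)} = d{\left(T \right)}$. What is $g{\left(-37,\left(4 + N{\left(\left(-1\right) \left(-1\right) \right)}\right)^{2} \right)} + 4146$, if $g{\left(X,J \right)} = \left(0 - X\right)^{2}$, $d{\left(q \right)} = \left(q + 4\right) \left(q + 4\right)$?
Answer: $5515$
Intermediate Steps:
$d{\left(q \right)} = \left(4 + q\right)^{2}$ ($d{\left(q \right)} = \left(4 + q\right) \left(4 + q\right) = \left(4 + q\right)^{2}$)
$N{\left(T \right)} = \left(4 + T\right)^{2}$
$g{\left(X,J \right)} = X^{2}$ ($g{\left(X,J \right)} = \left(- X\right)^{2} = X^{2}$)
$g{\left(-37,\left(4 + N{\left(\left(-1\right) \left(-1\right) \right)}\right)^{2} \right)} + 4146 = \left(-37\right)^{2} + 4146 = 1369 + 4146 = 5515$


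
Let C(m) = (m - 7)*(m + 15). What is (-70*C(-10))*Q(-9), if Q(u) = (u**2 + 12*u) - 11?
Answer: -226100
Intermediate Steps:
C(m) = (-7 + m)*(15 + m)
Q(u) = -11 + u**2 + 12*u
(-70*C(-10))*Q(-9) = (-70*(-105 + (-10)**2 + 8*(-10)))*(-11 + (-9)**2 + 12*(-9)) = (-70*(-105 + 100 - 80))*(-11 + 81 - 108) = -70*(-85)*(-38) = 5950*(-38) = -226100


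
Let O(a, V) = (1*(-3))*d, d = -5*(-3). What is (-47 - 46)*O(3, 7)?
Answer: 4185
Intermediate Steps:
d = 15
O(a, V) = -45 (O(a, V) = (1*(-3))*15 = -3*15 = -45)
(-47 - 46)*O(3, 7) = (-47 - 46)*(-45) = -93*(-45) = 4185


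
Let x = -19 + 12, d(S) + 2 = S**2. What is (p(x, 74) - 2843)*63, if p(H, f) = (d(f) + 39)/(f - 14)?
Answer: -3466407/20 ≈ -1.7332e+5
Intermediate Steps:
d(S) = -2 + S**2
x = -7
p(H, f) = (37 + f**2)/(-14 + f) (p(H, f) = ((-2 + f**2) + 39)/(f - 14) = (37 + f**2)/(-14 + f))
(p(x, 74) - 2843)*63 = ((37 + 74**2)/(-14 + 74) - 2843)*63 = ((37 + 5476)/60 - 2843)*63 = ((1/60)*5513 - 2843)*63 = (5513/60 - 2843)*63 = -165067/60*63 = -3466407/20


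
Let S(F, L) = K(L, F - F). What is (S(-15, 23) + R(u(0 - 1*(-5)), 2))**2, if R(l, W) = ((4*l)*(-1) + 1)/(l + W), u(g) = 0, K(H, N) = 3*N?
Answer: 1/4 ≈ 0.25000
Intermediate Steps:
S(F, L) = 0 (S(F, L) = 3*(F - F) = 3*0 = 0)
R(l, W) = (1 - 4*l)/(W + l) (R(l, W) = (-4*l + 1)/(W + l) = (1 - 4*l)/(W + l))
(S(-15, 23) + R(u(0 - 1*(-5)), 2))**2 = (0 + (1 - 4*0)/(2 + 0))**2 = (0 + (1 + 0)/2)**2 = (0 + (1/2)*1)**2 = (0 + 1/2)**2 = (1/2)**2 = 1/4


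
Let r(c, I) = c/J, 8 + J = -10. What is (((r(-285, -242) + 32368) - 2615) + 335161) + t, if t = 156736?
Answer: 3129995/6 ≈ 5.2167e+5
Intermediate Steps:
J = -18 (J = -8 - 10 = -18)
r(c, I) = -c/18 (r(c, I) = c/(-18) = c*(-1/18) = -c/18)
(((r(-285, -242) + 32368) - 2615) + 335161) + t = (((-1/18*(-285) + 32368) - 2615) + 335161) + 156736 = (((95/6 + 32368) - 2615) + 335161) + 156736 = ((194303/6 - 2615) + 335161) + 156736 = (178613/6 + 335161) + 156736 = 2189579/6 + 156736 = 3129995/6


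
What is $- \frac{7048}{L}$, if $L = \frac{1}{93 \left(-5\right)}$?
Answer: $3277320$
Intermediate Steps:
$L = - \frac{1}{465}$ ($L = \frac{1}{-465} = - \frac{1}{465} \approx -0.0021505$)
$- \frac{7048}{L} = - \frac{7048}{- \frac{1}{465}} = \left(-7048\right) \left(-465\right) = 3277320$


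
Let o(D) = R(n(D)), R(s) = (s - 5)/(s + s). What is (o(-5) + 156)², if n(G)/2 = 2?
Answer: 1555009/64 ≈ 24297.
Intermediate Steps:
n(G) = 4 (n(G) = 2*2 = 4)
R(s) = (-5 + s)/(2*s) (R(s) = (-5 + s)/((2*s)) = (-5 + s)*(1/(2*s)) = (-5 + s)/(2*s))
o(D) = -⅛ (o(D) = (½)*(-5 + 4)/4 = (½)*(¼)*(-1) = -⅛)
(o(-5) + 156)² = (-⅛ + 156)² = (1247/8)² = 1555009/64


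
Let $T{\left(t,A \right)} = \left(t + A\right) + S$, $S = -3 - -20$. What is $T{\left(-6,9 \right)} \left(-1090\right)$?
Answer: $-21800$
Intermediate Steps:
$S = 17$ ($S = -3 + 20 = 17$)
$T{\left(t,A \right)} = 17 + A + t$ ($T{\left(t,A \right)} = \left(t + A\right) + 17 = \left(A + t\right) + 17 = 17 + A + t$)
$T{\left(-6,9 \right)} \left(-1090\right) = \left(17 + 9 - 6\right) \left(-1090\right) = 20 \left(-1090\right) = -21800$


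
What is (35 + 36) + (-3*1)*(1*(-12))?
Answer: 107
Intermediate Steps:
(35 + 36) + (-3*1)*(1*(-12)) = 71 - 3*(-12) = 71 + 36 = 107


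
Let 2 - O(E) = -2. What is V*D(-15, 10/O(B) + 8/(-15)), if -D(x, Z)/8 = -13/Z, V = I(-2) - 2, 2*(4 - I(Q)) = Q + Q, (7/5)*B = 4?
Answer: 12480/59 ≈ 211.53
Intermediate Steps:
B = 20/7 (B = (5/7)*4 = 20/7 ≈ 2.8571)
O(E) = 4 (O(E) = 2 - 1*(-2) = 2 + 2 = 4)
I(Q) = 4 - Q (I(Q) = 4 - (Q + Q)/2 = 4 - Q)
V = 4 (V = (4 - 1*(-2)) - 2 = (4 + 2) - 2 = 6 - 2 = 4)
D(x, Z) = 104/Z (D(x, Z) = -(-104)/Z = 104/Z)
V*D(-15, 10/O(B) + 8/(-15)) = 4*(104/(10/4 + 8/(-15))) = 4*(104/(10*(1/4) + 8*(-1/15))) = 4*(104/(5/2 - 8/15)) = 4*(104/(59/30)) = 4*(104*(30/59)) = 4*(3120/59) = 12480/59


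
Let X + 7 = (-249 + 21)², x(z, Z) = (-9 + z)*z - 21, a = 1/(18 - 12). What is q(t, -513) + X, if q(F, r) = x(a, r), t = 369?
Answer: 1870363/36 ≈ 51955.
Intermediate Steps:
a = ⅙ (a = 1/6 = ⅙ ≈ 0.16667)
x(z, Z) = -21 + z*(-9 + z) (x(z, Z) = z*(-9 + z) - 21 = -21 + z*(-9 + z))
q(F, r) = -809/36 (q(F, r) = -21 + (⅙)² - 9*⅙ = -21 + 1/36 - 3/2 = -809/36)
X = 51977 (X = -7 + (-249 + 21)² = -7 + (-228)² = -7 + 51984 = 51977)
q(t, -513) + X = -809/36 + 51977 = 1870363/36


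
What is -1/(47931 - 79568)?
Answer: 1/31637 ≈ 3.1609e-5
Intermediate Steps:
-1/(47931 - 79568) = -1/(-31637) = -1*(-1/31637) = 1/31637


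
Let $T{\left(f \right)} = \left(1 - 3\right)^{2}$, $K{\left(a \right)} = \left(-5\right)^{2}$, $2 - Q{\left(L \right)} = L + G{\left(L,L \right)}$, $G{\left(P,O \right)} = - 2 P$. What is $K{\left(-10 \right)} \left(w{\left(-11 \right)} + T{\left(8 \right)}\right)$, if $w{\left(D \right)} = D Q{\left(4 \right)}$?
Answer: $-1550$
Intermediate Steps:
$Q{\left(L \right)} = 2 + L$ ($Q{\left(L \right)} = 2 - \left(L - 2 L\right) = 2 - - L = 2 + L$)
$K{\left(a \right)} = 25$
$T{\left(f \right)} = 4$ ($T{\left(f \right)} = \left(-2\right)^{2} = 4$)
$w{\left(D \right)} = 6 D$ ($w{\left(D \right)} = D \left(2 + 4\right) = D 6 = 6 D$)
$K{\left(-10 \right)} \left(w{\left(-11 \right)} + T{\left(8 \right)}\right) = 25 \left(6 \left(-11\right) + 4\right) = 25 \left(-66 + 4\right) = 25 \left(-62\right) = -1550$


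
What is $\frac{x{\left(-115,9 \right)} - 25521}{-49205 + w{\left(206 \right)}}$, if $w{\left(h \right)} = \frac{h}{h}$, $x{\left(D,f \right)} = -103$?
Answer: $\frac{6406}{12301} \approx 0.52077$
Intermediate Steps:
$w{\left(h \right)} = 1$
$\frac{x{\left(-115,9 \right)} - 25521}{-49205 + w{\left(206 \right)}} = \frac{-103 - 25521}{-49205 + 1} = - \frac{25624}{-49204} = \left(-25624\right) \left(- \frac{1}{49204}\right) = \frac{6406}{12301}$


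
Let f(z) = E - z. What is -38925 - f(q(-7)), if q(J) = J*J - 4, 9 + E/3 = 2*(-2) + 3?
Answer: -38850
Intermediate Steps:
E = -30 (E = -27 + 3*(2*(-2) + 3) = -27 + 3*(-4 + 3) = -27 + 3*(-1) = -27 - 3 = -30)
q(J) = -4 + J² (q(J) = J² - 4 = -4 + J²)
f(z) = -30 - z
-38925 - f(q(-7)) = -38925 - (-30 - (-4 + (-7)²)) = -38925 - (-30 - (-4 + 49)) = -38925 - (-30 - 1*45) = -38925 - (-30 - 45) = -38925 - 1*(-75) = -38925 + 75 = -38850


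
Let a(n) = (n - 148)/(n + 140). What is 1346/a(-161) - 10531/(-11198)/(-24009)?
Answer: 2533129827311/27691836546 ≈ 91.476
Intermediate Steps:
a(n) = (-148 + n)/(140 + n)
1346/a(-161) - 10531/(-11198)/(-24009) = 1346/(((-148 - 161)/(140 - 161))) - 10531/(-11198)/(-24009) = 1346/((-309/(-21))) - 10531*(-1/11198)*(-1/24009) = 1346/((-1/21*(-309))) + (10531/11198)*(-1/24009) = 1346/(103/7) - 10531/268852782 = 1346*(7/103) - 10531/268852782 = 9422/103 - 10531/268852782 = 2533129827311/27691836546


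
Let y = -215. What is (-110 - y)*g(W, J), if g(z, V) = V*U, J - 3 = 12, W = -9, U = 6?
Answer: 9450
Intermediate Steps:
J = 15 (J = 3 + 12 = 15)
g(z, V) = 6*V (g(z, V) = V*6 = 6*V)
(-110 - y)*g(W, J) = (-110 - 1*(-215))*(6*15) = (-110 + 215)*90 = 105*90 = 9450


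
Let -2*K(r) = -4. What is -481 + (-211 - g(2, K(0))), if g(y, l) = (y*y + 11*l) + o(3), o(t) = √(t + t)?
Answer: -718 - √6 ≈ -720.45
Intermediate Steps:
o(t) = √2*√t (o(t) = √(2*t) = √2*√t)
K(r) = 2 (K(r) = -½*(-4) = 2)
g(y, l) = √6 + y² + 11*l (g(y, l) = (y*y + 11*l) + √2*√3 = (y² + 11*l) + √6 = √6 + y² + 11*l)
-481 + (-211 - g(2, K(0))) = -481 + (-211 - (√6 + 2² + 11*2)) = -481 + (-211 - (√6 + 4 + 22)) = -481 + (-211 - (26 + √6)) = -481 + (-211 + (-26 - √6)) = -481 + (-237 - √6) = -718 - √6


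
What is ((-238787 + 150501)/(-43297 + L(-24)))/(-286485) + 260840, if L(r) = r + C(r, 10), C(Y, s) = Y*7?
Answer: 3249791517590314/12458946165 ≈ 2.6084e+5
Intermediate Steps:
C(Y, s) = 7*Y
L(r) = 8*r (L(r) = r + 7*r = 8*r)
((-238787 + 150501)/(-43297 + L(-24)))/(-286485) + 260840 = ((-238787 + 150501)/(-43297 + 8*(-24)))/(-286485) + 260840 = -88286/(-43297 - 192)*(-1/286485) + 260840 = -88286/(-43489)*(-1/286485) + 260840 = -88286*(-1/43489)*(-1/286485) + 260840 = (88286/43489)*(-1/286485) + 260840 = -88286/12458946165 + 260840 = 3249791517590314/12458946165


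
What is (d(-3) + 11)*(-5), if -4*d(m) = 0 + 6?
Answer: -95/2 ≈ -47.500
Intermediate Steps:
d(m) = -3/2 (d(m) = -(0 + 6)/4 = -¼*6 = -3/2)
(d(-3) + 11)*(-5) = (-3/2 + 11)*(-5) = (19/2)*(-5) = -95/2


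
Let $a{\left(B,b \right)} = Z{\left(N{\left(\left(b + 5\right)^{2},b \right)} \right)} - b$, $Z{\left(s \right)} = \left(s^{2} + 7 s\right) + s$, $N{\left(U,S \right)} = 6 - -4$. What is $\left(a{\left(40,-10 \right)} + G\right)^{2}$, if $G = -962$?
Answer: $595984$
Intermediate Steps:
$N{\left(U,S \right)} = 10$ ($N{\left(U,S \right)} = 6 + 4 = 10$)
$Z{\left(s \right)} = s^{2} + 8 s$
$a{\left(B,b \right)} = 180 - b$ ($a{\left(B,b \right)} = 10 \left(8 + 10\right) - b = 10 \cdot 18 - b = 180 - b$)
$\left(a{\left(40,-10 \right)} + G\right)^{2} = \left(\left(180 - -10\right) - 962\right)^{2} = \left(\left(180 + 10\right) - 962\right)^{2} = \left(190 - 962\right)^{2} = \left(-772\right)^{2} = 595984$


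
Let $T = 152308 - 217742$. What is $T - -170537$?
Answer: $105103$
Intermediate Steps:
$T = -65434$ ($T = 152308 - 217742 = -65434$)
$T - -170537 = -65434 - -170537 = -65434 + 170537 = 105103$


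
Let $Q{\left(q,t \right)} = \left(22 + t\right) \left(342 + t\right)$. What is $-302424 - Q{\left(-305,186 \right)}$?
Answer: $-412248$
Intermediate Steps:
$-302424 - Q{\left(-305,186 \right)} = -302424 - \left(7524 + 186^{2} + 364 \cdot 186\right) = -302424 - \left(7524 + 34596 + 67704\right) = -302424 - 109824 = -412248$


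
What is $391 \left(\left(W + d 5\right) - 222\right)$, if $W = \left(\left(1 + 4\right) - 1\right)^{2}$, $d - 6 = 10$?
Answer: $-49266$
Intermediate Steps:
$d = 16$ ($d = 6 + 10 = 16$)
$W = 16$ ($W = \left(5 - 1\right)^{2} = 4^{2} = 16$)
$391 \left(\left(W + d 5\right) - 222\right) = 391 \left(\left(16 + 16 \cdot 5\right) - 222\right) = 391 \left(\left(16 + 80\right) - 222\right) = 391 \left(96 - 222\right) = 391 \left(-126\right) = -49266$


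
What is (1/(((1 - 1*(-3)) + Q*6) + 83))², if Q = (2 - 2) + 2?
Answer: 1/9801 ≈ 0.00010203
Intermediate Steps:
Q = 2 (Q = 0 + 2 = 2)
(1/(((1 - 1*(-3)) + Q*6) + 83))² = (1/(((1 - 1*(-3)) + 2*6) + 83))² = (1/(((1 + 3) + 12) + 83))² = (1/((4 + 12) + 83))² = (1/(16 + 83))² = (1/99)² = 1/9801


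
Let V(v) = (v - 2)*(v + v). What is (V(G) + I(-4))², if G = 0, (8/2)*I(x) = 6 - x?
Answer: 25/4 ≈ 6.2500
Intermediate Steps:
I(x) = 3/2 - x/4 (I(x) = (6 - x)/4 = 3/2 - x/4)
V(v) = 2*v*(-2 + v) (V(v) = (-2 + v)*(2*v) = 2*v*(-2 + v))
(V(G) + I(-4))² = (2*0*(-2 + 0) + (3/2 - ¼*(-4)))² = (2*0*(-2) + (3/2 + 1))² = (0 + 5/2)² = (5/2)² = 25/4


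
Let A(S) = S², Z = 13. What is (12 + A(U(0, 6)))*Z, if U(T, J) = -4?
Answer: 364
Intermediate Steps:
(12 + A(U(0, 6)))*Z = (12 + (-4)²)*13 = (12 + 16)*13 = 28*13 = 364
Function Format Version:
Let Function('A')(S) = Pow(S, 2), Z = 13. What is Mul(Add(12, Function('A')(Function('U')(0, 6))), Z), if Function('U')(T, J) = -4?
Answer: 364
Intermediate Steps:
Mul(Add(12, Function('A')(Function('U')(0, 6))), Z) = Mul(Add(12, Pow(-4, 2)), 13) = Mul(Add(12, 16), 13) = Mul(28, 13) = 364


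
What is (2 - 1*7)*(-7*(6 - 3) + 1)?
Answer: 100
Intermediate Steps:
(2 - 1*7)*(-7*(6 - 3) + 1) = (2 - 7)*(-7*3 + 1) = -5*(-21 + 1) = -5*(-20) = 100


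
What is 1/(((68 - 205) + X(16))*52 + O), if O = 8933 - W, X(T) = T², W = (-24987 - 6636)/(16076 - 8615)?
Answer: 2487/37616468 ≈ 6.6115e-5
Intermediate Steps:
W = -10541/2487 (W = -31623/7461 = -31623*1/7461 = -10541/2487 ≈ -4.2384)
O = 22226912/2487 (O = 8933 - 1*(-10541/2487) = 8933 + 10541/2487 = 22226912/2487 ≈ 8937.2)
1/(((68 - 205) + X(16))*52 + O) = 1/(((68 - 205) + 16²)*52 + 22226912/2487) = 1/((-137 + 256)*52 + 22226912/2487) = 1/(119*52 + 22226912/2487) = 1/(6188 + 22226912/2487) = 1/(37616468/2487) = 2487/37616468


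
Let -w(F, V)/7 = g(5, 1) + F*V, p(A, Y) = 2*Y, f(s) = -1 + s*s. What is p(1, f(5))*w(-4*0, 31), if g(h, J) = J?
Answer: -336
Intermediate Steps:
f(s) = -1 + s²
w(F, V) = -7 - 7*F*V (w(F, V) = -7*(1 + F*V) = -7 - 7*F*V)
p(1, f(5))*w(-4*0, 31) = (2*(-1 + 5²))*(-7 - 7*(-4*0)*31) = (2*(-1 + 25))*(-7 - 7*0*31) = (2*24)*(-7 + 0) = 48*(-7) = -336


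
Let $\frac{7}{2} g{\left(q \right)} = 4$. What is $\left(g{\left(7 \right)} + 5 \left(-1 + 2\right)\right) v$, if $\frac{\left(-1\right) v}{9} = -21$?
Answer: $1161$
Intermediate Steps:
$v = 189$ ($v = \left(-9\right) \left(-21\right) = 189$)
$g{\left(q \right)} = \frac{8}{7}$ ($g{\left(q \right)} = \frac{2}{7} \cdot 4 = \frac{8}{7}$)
$\left(g{\left(7 \right)} + 5 \left(-1 + 2\right)\right) v = \left(\frac{8}{7} + 5 \left(-1 + 2\right)\right) 189 = \left(\frac{8}{7} + 5 \cdot 1\right) 189 = \left(\frac{8}{7} + 5\right) 189 = \frac{43}{7} \cdot 189 = 1161$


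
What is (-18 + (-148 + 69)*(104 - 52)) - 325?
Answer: -4451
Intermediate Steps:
(-18 + (-148 + 69)*(104 - 52)) - 325 = (-18 - 79*52) - 325 = (-18 - 4108) - 325 = -4126 - 325 = -4451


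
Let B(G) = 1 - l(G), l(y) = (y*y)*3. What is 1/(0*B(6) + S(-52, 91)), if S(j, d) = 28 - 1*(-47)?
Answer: 1/75 ≈ 0.013333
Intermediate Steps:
S(j, d) = 75 (S(j, d) = 28 + 47 = 75)
l(y) = 3*y² (l(y) = y²*3 = 3*y²)
B(G) = 1 - 3*G²
1/(0*B(6) + S(-52, 91)) = 1/(0*(1 - 3*6²) + 75) = 1/(0*(1 - 3*36) + 75) = 1/(0*(1 - 108) + 75) = 1/(0*(-107) + 75) = 1/(0 + 75) = 1/75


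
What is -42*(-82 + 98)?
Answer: -672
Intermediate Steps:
-42*(-82 + 98) = -42*16 = -672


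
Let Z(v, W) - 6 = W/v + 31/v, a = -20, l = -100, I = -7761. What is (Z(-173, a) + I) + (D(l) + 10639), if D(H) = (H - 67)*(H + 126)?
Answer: -252245/173 ≈ -1458.1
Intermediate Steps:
D(H) = (-67 + H)*(126 + H)
Z(v, W) = 6 + 31/v + W/v (Z(v, W) = 6 + (W/v + 31/v) = 6 + (31/v + W/v) = 6 + 31/v + W/v)
(Z(-173, a) + I) + (D(l) + 10639) = ((31 - 20 + 6*(-173))/(-173) - 7761) + ((-8442 + (-100)**2 + 59*(-100)) + 10639) = (-(31 - 20 - 1038)/173 - 7761) + ((-8442 + 10000 - 5900) + 10639) = (-1/173*(-1027) - 7761) + (-4342 + 10639) = (1027/173 - 7761) + 6297 = -1341626/173 + 6297 = -252245/173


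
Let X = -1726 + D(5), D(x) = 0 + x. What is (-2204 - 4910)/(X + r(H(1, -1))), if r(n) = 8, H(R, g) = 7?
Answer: 7114/1713 ≈ 4.1529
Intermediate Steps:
D(x) = x
X = -1721 (X = -1726 + 5 = -1721)
(-2204 - 4910)/(X + r(H(1, -1))) = (-2204 - 4910)/(-1721 + 8) = -7114/(-1713) = -7114*(-1/1713) = 7114/1713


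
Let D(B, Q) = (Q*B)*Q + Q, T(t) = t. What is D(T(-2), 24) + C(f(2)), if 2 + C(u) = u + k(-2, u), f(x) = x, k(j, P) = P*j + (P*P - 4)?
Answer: -1132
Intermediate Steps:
k(j, P) = -4 + P² + P*j (k(j, P) = P*j + (P² - 4) = P*j + (-4 + P²) = -4 + P² + P*j)
D(B, Q) = Q + B*Q² (D(B, Q) = (B*Q)*Q + Q = B*Q² + Q = Q + B*Q²)
C(u) = -6 + u² - u (C(u) = -2 + (u + (-4 + u² + u*(-2))) = -2 + (u + (-4 + u² - 2*u)) = -2 + (-4 + u² - u) = -6 + u² - u)
D(T(-2), 24) + C(f(2)) = 24*(1 - 2*24) + (-6 + 2² - 1*2) = 24*(1 - 48) + (-6 + 4 - 2) = 24*(-47) - 4 = -1128 - 4 = -1132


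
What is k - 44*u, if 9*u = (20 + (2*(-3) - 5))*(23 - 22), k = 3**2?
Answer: -35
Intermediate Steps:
k = 9
u = 1 (u = ((20 + (2*(-3) - 5))*(23 - 22))/9 = ((20 + (-6 - 5))*1)/9 = ((20 - 11)*1)/9 = (9*1)/9 = (1/9)*9 = 1)
k - 44*u = 9 - 44*1 = 9 - 44 = -35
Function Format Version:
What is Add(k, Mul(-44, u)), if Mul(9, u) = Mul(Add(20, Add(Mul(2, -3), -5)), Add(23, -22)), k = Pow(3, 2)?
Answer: -35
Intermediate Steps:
k = 9
u = 1 (u = Mul(Rational(1, 9), Mul(Add(20, Add(Mul(2, -3), -5)), Add(23, -22))) = Mul(Rational(1, 9), Mul(Add(20, Add(-6, -5)), 1)) = Mul(Rational(1, 9), Mul(Add(20, -11), 1)) = Mul(Rational(1, 9), Mul(9, 1)) = Mul(Rational(1, 9), 9) = 1)
Add(k, Mul(-44, u)) = Add(9, Mul(-44, 1)) = Add(9, -44) = -35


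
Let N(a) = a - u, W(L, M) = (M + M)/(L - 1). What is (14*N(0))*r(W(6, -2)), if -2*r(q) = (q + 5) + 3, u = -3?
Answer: -756/5 ≈ -151.20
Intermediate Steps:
W(L, M) = 2*M/(-1 + L) (W(L, M) = (2*M)/(-1 + L) = 2*M/(-1 + L))
N(a) = 3 + a (N(a) = a - 1*(-3) = a + 3 = 3 + a)
r(q) = -4 - q/2 (r(q) = -((q + 5) + 3)/2 = -((5 + q) + 3)/2 = -(8 + q)/2 = -4 - q/2)
(14*N(0))*r(W(6, -2)) = (14*(3 + 0))*(-4 - (-2)/(-1 + 6)) = (14*3)*(-4 - (-2)/5) = 42*(-4 - (-2)/5) = 42*(-4 - ½*(-⅘)) = 42*(-4 + ⅖) = 42*(-18/5) = -756/5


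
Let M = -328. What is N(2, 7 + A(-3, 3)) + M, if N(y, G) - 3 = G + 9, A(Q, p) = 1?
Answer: -308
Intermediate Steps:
N(y, G) = 12 + G (N(y, G) = 3 + (G + 9) = 3 + (9 + G) = 12 + G)
N(2, 7 + A(-3, 3)) + M = (12 + (7 + 1)) - 328 = (12 + 8) - 328 = 20 - 328 = -308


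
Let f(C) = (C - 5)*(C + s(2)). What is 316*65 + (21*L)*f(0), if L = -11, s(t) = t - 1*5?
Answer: 17075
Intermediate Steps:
s(t) = -5 + t (s(t) = t - 5 = -5 + t)
f(C) = (-5 + C)*(-3 + C) (f(C) = (C - 5)*(C + (-5 + 2)) = (-5 + C)*(C - 3) = (-5 + C)*(-3 + C))
316*65 + (21*L)*f(0) = 316*65 + (21*(-11))*(15 + 0**2 - 8*0) = 20540 - 231*(15 + 0 + 0) = 20540 - 231*15 = 20540 - 3465 = 17075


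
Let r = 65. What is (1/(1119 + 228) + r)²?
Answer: 7666053136/1814409 ≈ 4225.1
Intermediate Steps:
(1/(1119 + 228) + r)² = (1/(1119 + 228) + 65)² = (1/1347 + 65)² = (87556/1347)² = 7666053136/1814409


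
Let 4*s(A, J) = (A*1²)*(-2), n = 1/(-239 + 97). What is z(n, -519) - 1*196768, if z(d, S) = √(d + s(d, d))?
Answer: -196768 + I*√71/142 ≈ -1.9677e+5 + 0.059339*I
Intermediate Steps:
n = -1/142 (n = 1/(-142) = -1/142 ≈ -0.0070423)
s(A, J) = -A/2 (s(A, J) = ((A*1²)*(-2))/4 = ((A*1)*(-2))/4 = (A*(-2))/4 = (-2*A)/4 = -A/2)
z(d, S) = √2*√d/2 (z(d, S) = √(d - d/2) = √(d/2) = √2*√d/2)
z(n, -519) - 1*196768 = √2*√(-1/142)/2 - 1*196768 = √2*(I*√142/142)/2 - 196768 = I*√71/142 - 196768 = -196768 + I*√71/142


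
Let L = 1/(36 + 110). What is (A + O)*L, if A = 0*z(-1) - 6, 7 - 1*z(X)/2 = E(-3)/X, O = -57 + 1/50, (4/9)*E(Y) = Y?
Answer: -3149/7300 ≈ -0.43137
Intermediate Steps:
E(Y) = 9*Y/4
O = -2849/50 (O = -57 + 1/50 = -2849/50 ≈ -56.980)
L = 1/146 ≈ 0.0068493
z(X) = 14 + 27/(2*X) (z(X) = 14 - 2*(9/4)*(-3)/X = 14 - (-27)/(2*X) = 14 + 27/(2*X))
A = -6 (A = 0*(14 + (27/2)/(-1)) - 6 = 0*(14 + (27/2)*(-1)) - 6 = 0*(14 - 27/2) - 6 = 0*(1/2) - 6 = 0 - 6 = -6)
(A + O)*L = (-6 - 2849/50)*(1/146) = -3149/50*1/146 = -3149/7300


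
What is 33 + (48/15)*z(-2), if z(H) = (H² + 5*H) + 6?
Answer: 33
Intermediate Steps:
z(H) = 6 + H² + 5*H
33 + (48/15)*z(-2) = 33 + (48/15)*(6 + (-2)² + 5*(-2)) = 33 + (48*(1/15))*(6 + 4 - 10) = 33 + (16/5)*0 = 33 + 0 = 33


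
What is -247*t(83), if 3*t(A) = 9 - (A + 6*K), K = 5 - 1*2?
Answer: 22724/3 ≈ 7574.7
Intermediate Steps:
K = 3 (K = 5 - 2 = 3)
t(A) = -3 - A/3 (t(A) = (9 - (A + 6*3))/3 = (9 - (A + 18))/3 = (9 - (18 + A))/3 = (9 + (-18 - A))/3 = (-9 - A)/3 = -3 - A/3)
-247*t(83) = -247*(-3 - 1/3*83) = -247*(-3 - 83/3) = -247*(-92/3) = 22724/3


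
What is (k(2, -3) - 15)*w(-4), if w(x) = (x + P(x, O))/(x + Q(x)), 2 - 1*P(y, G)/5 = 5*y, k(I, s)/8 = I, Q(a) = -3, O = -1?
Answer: -106/7 ≈ -15.143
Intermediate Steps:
k(I, s) = 8*I
P(y, G) = 10 - 25*y
w(x) = (10 - 24*x)/(-3 + x) (w(x) = (x + (10 - 25*x))/(x - 3) = (10 - 24*x)/(-3 + x))
(k(2, -3) - 15)*w(-4) = (8*2 - 15)*(2*(5 - 12*(-4))/(-3 - 4)) = (16 - 15)*(2*(5 + 48)/(-7)) = 1*(2*(-⅐)*53) = 1*(-106/7) = -106/7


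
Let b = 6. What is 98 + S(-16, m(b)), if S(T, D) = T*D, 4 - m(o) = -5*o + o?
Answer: -350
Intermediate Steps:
m(o) = 4 + 4*o (m(o) = 4 - (-5*o + o) = 4 - (-4)*o = 4 + 4*o)
S(T, D) = D*T
98 + S(-16, m(b)) = 98 + (4 + 4*6)*(-16) = 98 + (4 + 24)*(-16) = 98 + 28*(-16) = 98 - 448 = -350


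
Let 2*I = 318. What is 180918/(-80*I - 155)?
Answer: -180918/12875 ≈ -14.052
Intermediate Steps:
I = 159 (I = (1/2)*318 = 159)
180918/(-80*I - 155) = 180918/(-80*159 - 155) = 180918/(-12720 - 155) = 180918/(-12875) = 180918*(-1/12875) = -180918/12875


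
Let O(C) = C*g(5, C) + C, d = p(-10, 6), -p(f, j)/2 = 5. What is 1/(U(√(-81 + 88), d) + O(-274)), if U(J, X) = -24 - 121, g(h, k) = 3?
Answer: -1/1241 ≈ -0.00080580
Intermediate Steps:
p(f, j) = -10 (p(f, j) = -2*5 = -10)
d = -10
U(J, X) = -145
O(C) = 4*C (O(C) = C*3 + C = 3*C + C = 4*C)
1/(U(√(-81 + 88), d) + O(-274)) = 1/(-145 + 4*(-274)) = 1/(-145 - 1096) = 1/(-1241) = -1/1241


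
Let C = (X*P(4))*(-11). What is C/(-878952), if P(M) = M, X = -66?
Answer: -121/36623 ≈ -0.0033039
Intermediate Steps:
C = 2904 (C = -66*4*(-11) = -264*(-11) = 2904)
C/(-878952) = 2904/(-878952) = 2904*(-1/878952) = -121/36623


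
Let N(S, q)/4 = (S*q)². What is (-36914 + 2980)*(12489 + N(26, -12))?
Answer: -13636886910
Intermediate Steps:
N(S, q) = 4*S²*q² (N(S, q) = 4*(S*q)² = 4*(S²*q²) = 4*S²*q²)
(-36914 + 2980)*(12489 + N(26, -12)) = (-36914 + 2980)*(12489 + 4*26²*(-12)²) = -33934*(12489 + 4*676*144) = -33934*(12489 + 389376) = -33934*401865 = -13636886910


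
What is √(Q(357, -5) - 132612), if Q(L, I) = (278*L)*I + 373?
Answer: I*√628469 ≈ 792.76*I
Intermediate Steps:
Q(L, I) = 373 + 278*I*L (Q(L, I) = 278*I*L + 373 = 373 + 278*I*L)
√(Q(357, -5) - 132612) = √((373 + 278*(-5)*357) - 132612) = √((373 - 496230) - 132612) = √(-495857 - 132612) = √(-628469) = I*√628469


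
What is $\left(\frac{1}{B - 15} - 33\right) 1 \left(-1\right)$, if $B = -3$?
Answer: $\frac{595}{18} \approx 33.056$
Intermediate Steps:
$\left(\frac{1}{B - 15} - 33\right) 1 \left(-1\right) = \left(\frac{1}{-3 - 15} - 33\right) 1 \left(-1\right) = \left(\frac{1}{-18} - 33\right) \left(-1\right) = \left(- \frac{1}{18} - 33\right) \left(-1\right) = \left(- \frac{595}{18}\right) \left(-1\right) = \frac{595}{18}$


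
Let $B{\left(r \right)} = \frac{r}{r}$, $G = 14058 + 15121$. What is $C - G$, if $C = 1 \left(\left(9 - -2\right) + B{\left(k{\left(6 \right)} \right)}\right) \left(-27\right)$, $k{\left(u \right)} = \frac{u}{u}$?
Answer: $-29503$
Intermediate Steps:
$G = 29179$
$k{\left(u \right)} = 1$
$B{\left(r \right)} = 1$
$C = -324$ ($C = 1 \left(\left(9 - -2\right) + 1\right) \left(-27\right) = 1 \left(\left(9 + 2\right) + 1\right) \left(-27\right) = 1 \left(11 + 1\right) \left(-27\right) = 1 \cdot 12 \left(-27\right) = 12 \left(-27\right) = -324$)
$C - G = -324 - 29179 = -29503$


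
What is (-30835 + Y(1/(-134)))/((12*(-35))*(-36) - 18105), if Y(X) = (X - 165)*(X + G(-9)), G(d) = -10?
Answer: 524022409/53598660 ≈ 9.7768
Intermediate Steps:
Y(X) = (-165 + X)*(-10 + X) (Y(X) = (X - 165)*(X - 10) = (-165 + X)*(-10 + X))
(-30835 + Y(1/(-134)))/((12*(-35))*(-36) - 18105) = (-30835 + (1650 + (1/(-134))² - 175/(-134)))/((12*(-35))*(-36) - 18105) = (-30835 + (1650 + (-1/134)² - 175*(-1/134)))/(-420*(-36) - 18105) = (-30835 + (1650 + 1/17956 + 175/134))/(15120 - 18105) = (-30835 + 29650851/17956)/(-2985) = -524022409/17956*(-1/2985) = 524022409/53598660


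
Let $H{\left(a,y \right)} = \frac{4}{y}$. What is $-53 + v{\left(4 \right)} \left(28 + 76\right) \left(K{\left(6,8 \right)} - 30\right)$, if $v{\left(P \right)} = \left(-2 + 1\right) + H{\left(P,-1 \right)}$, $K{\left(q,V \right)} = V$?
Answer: $11387$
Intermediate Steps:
$v{\left(P \right)} = -5$ ($v{\left(P \right)} = \left(-2 + 1\right) + \frac{4}{-1} = -1 + 4 \left(-1\right) = -1 - 4 = -5$)
$-53 + v{\left(4 \right)} \left(28 + 76\right) \left(K{\left(6,8 \right)} - 30\right) = -53 - 5 \left(28 + 76\right) \left(8 - 30\right) = -53 - 5 \cdot 104 \left(-22\right) = -53 - -11440 = -53 + 11440 = 11387$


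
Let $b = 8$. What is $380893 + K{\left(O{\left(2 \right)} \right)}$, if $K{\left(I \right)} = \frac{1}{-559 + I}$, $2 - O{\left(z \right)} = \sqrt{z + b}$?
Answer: $\frac{118167862870}{310239} + \frac{\sqrt{10}}{310239} \approx 3.8089 \cdot 10^{5}$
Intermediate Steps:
$O{\left(z \right)} = 2 - \sqrt{8 + z}$ ($O{\left(z \right)} = 2 - \sqrt{z + 8} = 2 - \sqrt{8 + z}$)
$380893 + K{\left(O{\left(2 \right)} \right)} = 380893 + \frac{1}{-559 + \left(2 - \sqrt{8 + 2}\right)} = 380893 + \frac{1}{-559 + \left(2 - \sqrt{10}\right)} = 380893 + \frac{1}{-557 - \sqrt{10}}$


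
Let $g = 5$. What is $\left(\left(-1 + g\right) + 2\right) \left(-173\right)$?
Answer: $-1038$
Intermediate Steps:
$\left(\left(-1 + g\right) + 2\right) \left(-173\right) = \left(\left(-1 + 5\right) + 2\right) \left(-173\right) = \left(4 + 2\right) \left(-173\right) = 6 \left(-173\right) = -1038$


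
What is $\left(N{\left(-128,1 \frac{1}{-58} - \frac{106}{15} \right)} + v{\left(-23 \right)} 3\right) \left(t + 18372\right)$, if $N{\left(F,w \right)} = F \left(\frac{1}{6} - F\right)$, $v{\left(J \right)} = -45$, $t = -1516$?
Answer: $- \frac{836411576}{3} \approx -2.788 \cdot 10^{8}$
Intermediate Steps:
$N{\left(F,w \right)} = F \left(\frac{1}{6} - F\right)$
$\left(N{\left(-128,1 \frac{1}{-58} - \frac{106}{15} \right)} + v{\left(-23 \right)} 3\right) \left(t + 18372\right) = \left(- 128 \left(\frac{1}{6} - -128\right) - 135\right) \left(-1516 + 18372\right) = \left(- 128 \left(\frac{1}{6} + 128\right) - 135\right) 16856 = \left(\left(-128\right) \frac{769}{6} - 135\right) 16856 = \left(- \frac{49216}{3} - 135\right) 16856 = \left(- \frac{49621}{3}\right) 16856 = - \frac{836411576}{3}$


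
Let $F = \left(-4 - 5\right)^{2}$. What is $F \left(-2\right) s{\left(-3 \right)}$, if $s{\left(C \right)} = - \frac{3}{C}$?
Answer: $-162$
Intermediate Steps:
$F = 81$ ($F = \left(-9\right)^{2} = 81$)
$F \left(-2\right) s{\left(-3 \right)} = 81 \left(-2\right) \left(- \frac{3}{-3}\right) = - 162 \left(\left(-3\right) \left(- \frac{1}{3}\right)\right) = \left(-162\right) 1 = -162$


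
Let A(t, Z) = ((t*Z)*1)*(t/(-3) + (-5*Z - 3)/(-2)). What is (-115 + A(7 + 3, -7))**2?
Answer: 13801225/9 ≈ 1.5335e+6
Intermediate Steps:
A(t, Z) = Z*t*(3/2 - t/3 + 5*Z/2) (A(t, Z) = ((Z*t)*1)*(t*(-1/3) + (-3 - 5*Z)*(-1/2)) = (Z*t)*(-t/3 + (3/2 + 5*Z/2)) = (Z*t)*(3/2 - t/3 + 5*Z/2) = Z*t*(3/2 - t/3 + 5*Z/2))
(-115 + A(7 + 3, -7))**2 = (-115 + (1/6)*(-7)*(7 + 3)*(9 - 2*(7 + 3) + 15*(-7)))**2 = (-115 + (1/6)*(-7)*10*(9 - 2*10 - 105))**2 = (-115 + (1/6)*(-7)*10*(9 - 20 - 105))**2 = (-115 + (1/6)*(-7)*10*(-116))**2 = (-115 + 4060/3)**2 = (3715/3)**2 = 13801225/9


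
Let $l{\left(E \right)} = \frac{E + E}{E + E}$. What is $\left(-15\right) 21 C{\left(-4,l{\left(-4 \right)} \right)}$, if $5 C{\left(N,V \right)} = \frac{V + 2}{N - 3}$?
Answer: $27$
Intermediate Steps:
$l{\left(E \right)} = 1$ ($l{\left(E \right)} = \frac{2 E}{2 E} = 2 E \frac{1}{2 E} = 1$)
$C{\left(N,V \right)} = \frac{2 + V}{5 \left(-3 + N\right)}$ ($C{\left(N,V \right)} = \frac{\left(V + 2\right) \frac{1}{N - 3}}{5} = \frac{\left(2 + V\right) \frac{1}{-3 + N}}{5} = \frac{\frac{1}{-3 + N} \left(2 + V\right)}{5} = \frac{2 + V}{5 \left(-3 + N\right)}$)
$\left(-15\right) 21 C{\left(-4,l{\left(-4 \right)} \right)} = \left(-15\right) 21 \frac{2 + 1}{5 \left(-3 - 4\right)} = - 315 \cdot \frac{1}{5} \frac{1}{-7} \cdot 3 = - 315 \cdot \frac{1}{5} \left(- \frac{1}{7}\right) 3 = \left(-315\right) \left(- \frac{3}{35}\right) = 27$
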